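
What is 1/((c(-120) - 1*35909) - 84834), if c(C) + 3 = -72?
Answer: -1/120818 ≈ -8.2769e-6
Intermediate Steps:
c(C) = -75 (c(C) = -3 - 72 = -75)
1/((c(-120) - 1*35909) - 84834) = 1/((-75 - 1*35909) - 84834) = 1/((-75 - 35909) - 84834) = 1/(-35984 - 84834) = 1/(-120818) = -1/120818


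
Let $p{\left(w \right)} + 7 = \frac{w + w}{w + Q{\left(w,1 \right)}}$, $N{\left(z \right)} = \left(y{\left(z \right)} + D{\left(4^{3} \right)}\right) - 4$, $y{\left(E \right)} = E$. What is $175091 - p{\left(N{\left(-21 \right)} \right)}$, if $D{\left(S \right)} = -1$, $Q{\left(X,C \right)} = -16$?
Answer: $\frac{3677032}{21} \approx 1.751 \cdot 10^{5}$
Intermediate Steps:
$N{\left(z \right)} = -5 + z$ ($N{\left(z \right)} = \left(z - 1\right) - 4 = \left(-1 + z\right) - 4 = -5 + z$)
$p{\left(w \right)} = -7 + \frac{2 w}{-16 + w}$ ($p{\left(w \right)} = -7 + \frac{w + w}{w - 16} = -7 + \frac{2 w}{-16 + w}$)
$175091 - p{\left(N{\left(-21 \right)} \right)} = 175091 - \frac{112 - 5 \left(-5 - 21\right)}{-16 - 26} = 175091 - \frac{112 - -130}{-16 - 26} = 175091 - \frac{112 + 130}{-42} = 175091 - \left(- \frac{1}{42}\right) 242 = 175091 - - \frac{121}{21} = 175091 + \frac{121}{21} = \frac{3677032}{21}$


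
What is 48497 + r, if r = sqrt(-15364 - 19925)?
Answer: 48497 + 3*I*sqrt(3921) ≈ 48497.0 + 187.85*I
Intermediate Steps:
r = 3*I*sqrt(3921) (r = sqrt(-35289) = 3*I*sqrt(3921) ≈ 187.85*I)
48497 + r = 48497 + 3*I*sqrt(3921)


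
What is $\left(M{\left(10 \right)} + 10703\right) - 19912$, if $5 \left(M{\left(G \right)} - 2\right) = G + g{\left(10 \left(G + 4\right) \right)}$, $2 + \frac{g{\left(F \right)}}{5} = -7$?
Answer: $-9214$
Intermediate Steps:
$g{\left(F \right)} = -45$ ($g{\left(F \right)} = -10 + 5 \left(-7\right) = -10 - 35 = -45$)
$M{\left(G \right)} = -7 + \frac{G}{5}$ ($M{\left(G \right)} = 2 + \frac{G - 45}{5} = 2 + \frac{-45 + G}{5} = 2 + \left(-9 + \frac{G}{5}\right) = -7 + \frac{G}{5}$)
$\left(M{\left(10 \right)} + 10703\right) - 19912 = \left(\left(-7 + \frac{1}{5} \cdot 10\right) + 10703\right) - 19912 = \left(\left(-7 + 2\right) + 10703\right) - 19912 = \left(-5 + 10703\right) - 19912 = 10698 - 19912 = -9214$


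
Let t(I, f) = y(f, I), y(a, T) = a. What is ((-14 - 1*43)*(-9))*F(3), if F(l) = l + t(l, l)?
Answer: 3078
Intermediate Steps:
t(I, f) = f
F(l) = 2*l (F(l) = l + l = 2*l)
((-14 - 1*43)*(-9))*F(3) = ((-14 - 1*43)*(-9))*(2*3) = ((-14 - 43)*(-9))*6 = -57*(-9)*6 = 513*6 = 3078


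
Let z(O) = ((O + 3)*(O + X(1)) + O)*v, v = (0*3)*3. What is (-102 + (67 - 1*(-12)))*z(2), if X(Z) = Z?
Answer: 0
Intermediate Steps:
v = 0 (v = 0*3 = 0)
z(O) = 0 (z(O) = ((O + 3)*(O + 1) + O)*0 = ((3 + O)*(1 + O) + O)*0 = ((1 + O)*(3 + O) + O)*0 = (O + (1 + O)*(3 + O))*0 = 0)
(-102 + (67 - 1*(-12)))*z(2) = (-102 + (67 - 1*(-12)))*0 = (-102 + (67 + 12))*0 = (-102 + 79)*0 = -23*0 = 0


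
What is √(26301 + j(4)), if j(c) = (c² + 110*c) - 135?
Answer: 3*√2958 ≈ 163.16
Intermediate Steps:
j(c) = -135 + c² + 110*c
√(26301 + j(4)) = √(26301 + (-135 + 4² + 110*4)) = √(26301 + (-135 + 16 + 440)) = √(26301 + 321) = √26622 = 3*√2958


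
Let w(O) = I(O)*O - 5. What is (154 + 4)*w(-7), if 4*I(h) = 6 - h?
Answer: -8769/2 ≈ -4384.5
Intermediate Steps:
I(h) = 3/2 - h/4 (I(h) = (6 - h)/4 = 3/2 - h/4)
w(O) = -5 + O*(3/2 - O/4) (w(O) = (3/2 - O/4)*O - 5 = O*(3/2 - O/4) - 5 = -5 + O*(3/2 - O/4))
(154 + 4)*w(-7) = (154 + 4)*(-5 - ¼*(-7)*(-6 - 7)) = 158*(-5 - ¼*(-7)*(-13)) = 158*(-5 - 91/4) = 158*(-111/4) = -8769/2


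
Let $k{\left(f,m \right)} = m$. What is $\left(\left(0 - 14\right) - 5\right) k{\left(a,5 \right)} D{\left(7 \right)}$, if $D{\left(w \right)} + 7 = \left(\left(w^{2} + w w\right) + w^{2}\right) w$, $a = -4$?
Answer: $-97090$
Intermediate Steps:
$D{\left(w \right)} = -7 + 3 w^{3}$ ($D{\left(w \right)} = -7 + \left(\left(w^{2} + w w\right) + w^{2}\right) w = -7 + \left(\left(w^{2} + w^{2}\right) + w^{2}\right) w = -7 + \left(2 w^{2} + w^{2}\right) w = -7 + 3 w^{2} w = -7 + 3 w^{3}$)
$\left(\left(0 - 14\right) - 5\right) k{\left(a,5 \right)} D{\left(7 \right)} = \left(\left(0 - 14\right) - 5\right) 5 \left(-7 + 3 \cdot 7^{3}\right) = \left(-14 - 5\right) 5 \left(-7 + 3 \cdot 343\right) = \left(-19\right) 5 \left(-7 + 1029\right) = \left(-95\right) 1022 = -97090$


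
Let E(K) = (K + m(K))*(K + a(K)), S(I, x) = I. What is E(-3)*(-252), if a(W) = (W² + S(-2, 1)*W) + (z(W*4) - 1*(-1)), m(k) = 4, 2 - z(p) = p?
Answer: -6804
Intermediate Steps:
z(p) = 2 - p
a(W) = 3 + W² - 6*W (a(W) = (W² - 2*W) + ((2 - W*4) - 1*(-1)) = (W² - 2*W) + ((2 - 4*W) + 1) = (W² - 2*W) + (3 - 4*W) = 3 + W² - 6*W)
E(K) = (4 + K)*(3 + K² - 5*K) (E(K) = (K + 4)*(K + (3 + K² - 6*K)) = (4 + K)*(3 + K² - 5*K))
E(-3)*(-252) = (12 + (-3)³ - 1*(-3)² - 17*(-3))*(-252) = (12 - 27 - 1*9 + 51)*(-252) = (12 - 27 - 9 + 51)*(-252) = 27*(-252) = -6804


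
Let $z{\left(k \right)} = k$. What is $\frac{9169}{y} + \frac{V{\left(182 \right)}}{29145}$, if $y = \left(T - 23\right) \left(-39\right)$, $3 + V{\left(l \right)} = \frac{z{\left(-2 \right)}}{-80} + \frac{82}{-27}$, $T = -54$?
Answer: $\frac{96196482307}{31508076600} \approx 3.0531$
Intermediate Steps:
$V{\left(l \right)} = - \frac{6493}{1080}$ ($V{\left(l \right)} = -3 + \left(- \frac{2}{-80} + \frac{82}{-27}\right) = -3 + \left(\left(-2\right) \left(- \frac{1}{80}\right) + 82 \left(- \frac{1}{27}\right)\right) = -3 + \left(\frac{1}{40} - \frac{82}{27}\right) = -3 - \frac{3253}{1080} = - \frac{6493}{1080}$)
$y = 3003$ ($y = \left(-54 - 23\right) \left(-39\right) = \left(-77\right) \left(-39\right) = 3003$)
$\frac{9169}{y} + \frac{V{\left(182 \right)}}{29145} = \frac{9169}{3003} - \frac{6493}{1080 \cdot 29145} = 9169 \cdot \frac{1}{3003} - \frac{6493}{31476600} = \frac{9169}{3003} - \frac{6493}{31476600} = \frac{96196482307}{31508076600}$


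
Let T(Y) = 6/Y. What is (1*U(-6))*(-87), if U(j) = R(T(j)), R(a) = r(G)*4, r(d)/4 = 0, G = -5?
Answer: 0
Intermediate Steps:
r(d) = 0 (r(d) = 4*0 = 0)
R(a) = 0 (R(a) = 0*4 = 0)
U(j) = 0
(1*U(-6))*(-87) = (1*0)*(-87) = 0*(-87) = 0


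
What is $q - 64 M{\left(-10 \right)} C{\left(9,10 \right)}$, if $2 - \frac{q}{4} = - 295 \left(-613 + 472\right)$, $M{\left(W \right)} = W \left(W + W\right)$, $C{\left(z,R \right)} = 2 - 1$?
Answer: $-179172$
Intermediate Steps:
$C{\left(z,R \right)} = 1$
$M{\left(W \right)} = 2 W^{2}$ ($M{\left(W \right)} = W 2 W = 2 W^{2}$)
$q = -166372$ ($q = 8 - 4 \left(- 295 \left(-613 + 472\right)\right) = 8 - 4 \left(\left(-295\right) \left(-141\right)\right) = 8 - 166380 = -166372$)
$q - 64 M{\left(-10 \right)} C{\left(9,10 \right)} = -166372 - 64 \cdot 2 \left(-10\right)^{2} \cdot 1 = -166372 - 64 \cdot 2 \cdot 100 \cdot 1 = -166372 - 64 \cdot 200 \cdot 1 = -166372 - 12800 \cdot 1 = -166372 - 12800 = -179172$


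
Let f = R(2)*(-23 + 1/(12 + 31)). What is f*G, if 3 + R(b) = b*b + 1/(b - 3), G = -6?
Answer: 0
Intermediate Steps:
R(b) = -3 + b**2 + 1/(-3 + b) (R(b) = -3 + (b*b + 1/(b - 3)) = -3 + (b**2 + 1/(-3 + b)) = -3 + b**2 + 1/(-3 + b))
f = 0 (f = ((10 + 2**3 - 3*2 - 3*2**2)/(-3 + 2))*(-23 + 1/(12 + 31)) = ((10 + 8 - 6 - 3*4)/(-1))*(-23 + 1/43) = (-(10 + 8 - 6 - 12))*(-23 + 1/43) = -1*0*(-988/43) = 0*(-988/43) = 0)
f*G = 0*(-6) = 0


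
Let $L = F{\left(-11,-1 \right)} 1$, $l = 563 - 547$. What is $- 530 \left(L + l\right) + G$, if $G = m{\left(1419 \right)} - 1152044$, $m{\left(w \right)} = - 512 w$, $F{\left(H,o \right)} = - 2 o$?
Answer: $-1888112$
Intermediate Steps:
$l = 16$
$L = 2$ ($L = \left(-2\right) \left(-1\right) 1 = 2 \cdot 1 = 2$)
$G = -1878572$ ($G = \left(-512\right) 1419 - 1152044 = -726528 - 1152044 = -1878572$)
$- 530 \left(L + l\right) + G = - 530 \left(2 + 16\right) - 1878572 = \left(-530\right) 18 - 1878572 = -9540 - 1878572 = -1888112$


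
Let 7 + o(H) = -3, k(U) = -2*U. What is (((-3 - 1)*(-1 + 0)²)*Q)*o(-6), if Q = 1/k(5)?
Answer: -4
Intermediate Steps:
o(H) = -10 (o(H) = -7 - 3 = -10)
Q = -⅒ (Q = 1/(-2*5) = 1/(-10) = -⅒ ≈ -0.10000)
(((-3 - 1)*(-1 + 0)²)*Q)*o(-6) = (((-3 - 1)*(-1 + 0)²)*(-⅒))*(-10) = (-4*(-1)²*(-⅒))*(-10) = (-4*1*(-⅒))*(-10) = -4*(-⅒)*(-10) = (⅖)*(-10) = -4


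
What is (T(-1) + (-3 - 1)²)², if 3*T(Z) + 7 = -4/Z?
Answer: 225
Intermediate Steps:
T(Z) = -7/3 - 4/(3*Z) (T(Z) = -7/3 + (-4/Z)/3 = -7/3 - 4/(3*Z))
(T(-1) + (-3 - 1)²)² = ((⅓)*(-4 - 7*(-1))/(-1) + (-3 - 1)²)² = ((⅓)*(-1)*(-4 + 7) + (-4)²)² = ((⅓)*(-1)*3 + 16)² = (-1 + 16)² = 15² = 225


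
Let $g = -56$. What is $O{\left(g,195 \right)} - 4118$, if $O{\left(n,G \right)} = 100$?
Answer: $-4018$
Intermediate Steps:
$O{\left(g,195 \right)} - 4118 = 100 - 4118 = -4018$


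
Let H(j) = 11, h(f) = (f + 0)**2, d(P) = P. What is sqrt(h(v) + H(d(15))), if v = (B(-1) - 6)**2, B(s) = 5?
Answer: 2*sqrt(3) ≈ 3.4641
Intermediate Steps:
v = 1 (v = (5 - 6)**2 = (-1)**2 = 1)
h(f) = f**2
sqrt(h(v) + H(d(15))) = sqrt(1**2 + 11) = sqrt(1 + 11) = sqrt(12) = 2*sqrt(3)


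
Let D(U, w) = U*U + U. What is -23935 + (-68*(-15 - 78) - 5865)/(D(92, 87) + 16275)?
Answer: -66036614/2759 ≈ -23935.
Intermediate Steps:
D(U, w) = U + U² (D(U, w) = U² + U = U + U²)
-23935 + (-68*(-15 - 78) - 5865)/(D(92, 87) + 16275) = -23935 + (-68*(-15 - 78) - 5865)/(92*(1 + 92) + 16275) = -23935 + (-68*(-93) - 5865)/(92*93 + 16275) = -23935 + (6324 - 5865)/(8556 + 16275) = -23935 + 459/24831 = -23935 + 459*(1/24831) = -23935 + 51/2759 = -66036614/2759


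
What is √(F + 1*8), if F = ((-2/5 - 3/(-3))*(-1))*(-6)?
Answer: √290/5 ≈ 3.4059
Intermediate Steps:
F = 18/5 (F = ((-2*⅕ - 3*(-⅓))*(-1))*(-6) = ((-⅖ + 1)*(-1))*(-6) = ((⅗)*(-1))*(-6) = -⅗*(-6) = 18/5 ≈ 3.6000)
√(F + 1*8) = √(18/5 + 1*8) = √(18/5 + 8) = √(58/5) = √290/5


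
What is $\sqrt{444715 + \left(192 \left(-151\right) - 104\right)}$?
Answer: $\sqrt{415619} \approx 644.69$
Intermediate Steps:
$\sqrt{444715 + \left(192 \left(-151\right) - 104\right)} = \sqrt{444715 - 29096} = \sqrt{415619}$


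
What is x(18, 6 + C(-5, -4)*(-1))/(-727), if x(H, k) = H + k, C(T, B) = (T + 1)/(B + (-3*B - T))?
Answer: -316/9451 ≈ -0.033436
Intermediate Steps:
C(T, B) = (1 + T)/(-T - 2*B) (C(T, B) = (1 + T)/(B + (-T - 3*B)) = (1 + T)/(-T - 2*B))
x(18, 6 + C(-5, -4)*(-1))/(-727) = (18 + (6 + ((-1 - 1*(-5))/(-5 + 2*(-4)))*(-1)))/(-727) = (18 + (6 + ((-1 + 5)/(-5 - 8))*(-1)))*(-1/727) = (18 + (6 + (4/(-13))*(-1)))*(-1/727) = (18 + (6 - 1/13*4*(-1)))*(-1/727) = (18 + (6 - 4/13*(-1)))*(-1/727) = (18 + (6 + 4/13))*(-1/727) = (18 + 82/13)*(-1/727) = (316/13)*(-1/727) = -316/9451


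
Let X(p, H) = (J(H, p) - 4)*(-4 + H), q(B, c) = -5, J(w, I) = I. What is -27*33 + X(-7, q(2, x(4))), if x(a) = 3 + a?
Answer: -792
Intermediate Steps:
X(p, H) = (-4 + H)*(-4 + p) (X(p, H) = (p - 4)*(-4 + H) = (-4 + p)*(-4 + H) = (-4 + H)*(-4 + p))
-27*33 + X(-7, q(2, x(4))) = -27*33 + (16 - 4*(-5) - 4*(-7) - 5*(-7)) = -891 + (16 + 20 + 28 + 35) = -891 + 99 = -792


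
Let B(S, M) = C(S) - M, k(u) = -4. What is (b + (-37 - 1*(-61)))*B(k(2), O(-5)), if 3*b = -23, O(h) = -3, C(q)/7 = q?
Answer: -1225/3 ≈ -408.33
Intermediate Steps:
C(q) = 7*q
b = -23/3 (b = (⅓)*(-23) = -23/3 ≈ -7.6667)
B(S, M) = -M + 7*S (B(S, M) = 7*S - M = -M + 7*S)
(b + (-37 - 1*(-61)))*B(k(2), O(-5)) = (-23/3 + (-37 - 1*(-61)))*(-1*(-3) + 7*(-4)) = (-23/3 + (-37 + 61))*(3 - 28) = (-23/3 + 24)*(-25) = (49/3)*(-25) = -1225/3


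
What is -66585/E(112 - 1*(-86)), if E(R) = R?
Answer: -22195/66 ≈ -336.29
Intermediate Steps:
-66585/E(112 - 1*(-86)) = -66585/(112 - 1*(-86)) = -66585/(112 + 86) = -66585/198 = -66585*1/198 = -22195/66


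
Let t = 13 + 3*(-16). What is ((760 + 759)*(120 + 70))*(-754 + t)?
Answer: -227713290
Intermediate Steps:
t = -35 (t = 13 - 48 = -35)
((760 + 759)*(120 + 70))*(-754 + t) = ((760 + 759)*(120 + 70))*(-754 - 35) = (1519*190)*(-789) = 288610*(-789) = -227713290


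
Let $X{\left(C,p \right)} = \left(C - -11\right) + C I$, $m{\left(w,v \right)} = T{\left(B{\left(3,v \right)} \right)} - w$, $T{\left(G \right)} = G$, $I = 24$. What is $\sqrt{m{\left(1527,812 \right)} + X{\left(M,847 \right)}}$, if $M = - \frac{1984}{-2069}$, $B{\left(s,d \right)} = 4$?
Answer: $\frac{2 i \sqrt{1592472058}}{2069} \approx 38.575 i$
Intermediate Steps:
$M = \frac{1984}{2069}$ ($M = \left(-1984\right) \left(- \frac{1}{2069}\right) = \frac{1984}{2069} \approx 0.95892$)
$m{\left(w,v \right)} = 4 - w$
$X{\left(C,p \right)} = 11 + 25 C$ ($X{\left(C,p \right)} = \left(C - -11\right) + C 24 = \left(C + 11\right) + 24 C = \left(11 + C\right) + 24 C = 11 + 25 C$)
$\sqrt{m{\left(1527,812 \right)} + X{\left(M,847 \right)}} = \sqrt{\left(4 - 1527\right) + \left(11 + 25 \cdot \frac{1984}{2069}\right)} = \sqrt{\left(4 - 1527\right) + \left(11 + \frac{49600}{2069}\right)} = \sqrt{-1523 + \frac{72359}{2069}} = \sqrt{- \frac{3078728}{2069}} = \frac{2 i \sqrt{1592472058}}{2069}$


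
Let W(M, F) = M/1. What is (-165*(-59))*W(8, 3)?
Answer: 77880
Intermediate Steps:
W(M, F) = M (W(M, F) = M*1 = M)
(-165*(-59))*W(8, 3) = -165*(-59)*8 = 9735*8 = 77880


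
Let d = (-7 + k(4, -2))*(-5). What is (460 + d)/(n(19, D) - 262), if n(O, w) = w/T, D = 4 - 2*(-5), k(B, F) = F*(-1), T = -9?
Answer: -4365/2372 ≈ -1.8402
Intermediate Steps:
k(B, F) = -F
D = 14 (D = 4 + 10 = 14)
n(O, w) = -w/9 (n(O, w) = w/(-9) = w*(-⅑) = -w/9)
d = 25 (d = (-7 - 1*(-2))*(-5) = (-7 + 2)*(-5) = -5*(-5) = 25)
(460 + d)/(n(19, D) - 262) = (460 + 25)/(-⅑*14 - 262) = 485/(-14/9 - 262) = 485/(-2372/9) = 485*(-9/2372) = -4365/2372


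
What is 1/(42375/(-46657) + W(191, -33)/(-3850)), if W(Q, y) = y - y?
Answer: -46657/42375 ≈ -1.1010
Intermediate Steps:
W(Q, y) = 0
1/(42375/(-46657) + W(191, -33)/(-3850)) = 1/(42375/(-46657) + 0/(-3850)) = 1/(42375*(-1/46657) + 0*(-1/3850)) = 1/(-42375/46657 + 0) = 1/(-42375/46657) = -46657/42375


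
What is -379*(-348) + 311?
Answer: 132203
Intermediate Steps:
-379*(-348) + 311 = 131892 + 311 = 132203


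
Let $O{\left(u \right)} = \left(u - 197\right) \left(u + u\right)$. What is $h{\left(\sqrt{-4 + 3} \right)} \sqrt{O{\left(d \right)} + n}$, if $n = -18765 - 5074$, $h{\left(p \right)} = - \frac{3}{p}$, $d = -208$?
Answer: $3 i \sqrt{144641} \approx 1141.0 i$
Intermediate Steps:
$O{\left(u \right)} = 2 u \left(-197 + u\right)$ ($O{\left(u \right)} = \left(-197 + u\right) 2 u = 2 u \left(-197 + u\right)$)
$n = -23839$ ($n = -18765 - 5074 = -23839$)
$h{\left(\sqrt{-4 + 3} \right)} \sqrt{O{\left(d \right)} + n} = - \frac{3}{\sqrt{-4 + 3}} \sqrt{2 \left(-208\right) \left(-197 - 208\right) - 23839} = - \frac{3}{\sqrt{-1}} \sqrt{2 \left(-208\right) \left(-405\right) - 23839} = - \frac{3}{i} \sqrt{168480 - 23839} = - 3 \left(- i\right) \sqrt{144641} = 3 i \sqrt{144641}$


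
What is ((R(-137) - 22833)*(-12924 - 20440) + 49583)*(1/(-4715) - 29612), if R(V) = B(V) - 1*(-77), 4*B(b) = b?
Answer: -106170768642124204/4715 ≈ -2.2518e+13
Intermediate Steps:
B(b) = b/4
R(V) = 77 + V/4 (R(V) = V/4 - 1*(-77) = V/4 + 77 = 77 + V/4)
((R(-137) - 22833)*(-12924 - 20440) + 49583)*(1/(-4715) - 29612) = (((77 + (1/4)*(-137)) - 22833)*(-12924 - 20440) + 49583)*(1/(-4715) - 29612) = (((77 - 137/4) - 22833)*(-33364) + 49583)*(-1/4715 - 29612) = ((171/4 - 22833)*(-33364) + 49583)*(-139620581/4715) = (-91161/4*(-33364) + 49583)*(-139620581/4715) = (760373901 + 49583)*(-139620581/4715) = 760423484*(-139620581/4715) = -106170768642124204/4715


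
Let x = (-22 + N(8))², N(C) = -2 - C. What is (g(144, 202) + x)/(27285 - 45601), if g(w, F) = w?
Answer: -292/4579 ≈ -0.063769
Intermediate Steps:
x = 1024 (x = (-22 + (-2 - 1*8))² = (-22 + (-2 - 8))² = (-22 - 10)² = (-32)² = 1024)
(g(144, 202) + x)/(27285 - 45601) = (144 + 1024)/(27285 - 45601) = 1168/(-18316) = 1168*(-1/18316) = -292/4579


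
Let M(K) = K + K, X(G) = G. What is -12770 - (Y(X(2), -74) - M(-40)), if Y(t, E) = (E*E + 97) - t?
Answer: -18421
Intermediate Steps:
M(K) = 2*K
Y(t, E) = 97 + E² - t (Y(t, E) = (E² + 97) - t = (97 + E²) - t = 97 + E² - t)
-12770 - (Y(X(2), -74) - M(-40)) = -12770 - ((97 + (-74)² - 1*2) - 2*(-40)) = -12770 - ((97 + 5476 - 2) - 1*(-80)) = -12770 - (5571 + 80) = -12770 - 1*5651 = -12770 - 5651 = -18421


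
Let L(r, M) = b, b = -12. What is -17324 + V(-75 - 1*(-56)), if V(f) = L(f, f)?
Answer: -17336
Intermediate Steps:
L(r, M) = -12
V(f) = -12
-17324 + V(-75 - 1*(-56)) = -17324 - 12 = -17336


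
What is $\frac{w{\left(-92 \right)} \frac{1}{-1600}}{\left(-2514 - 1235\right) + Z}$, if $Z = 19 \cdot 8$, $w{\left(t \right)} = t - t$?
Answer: $0$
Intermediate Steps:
$w{\left(t \right)} = 0$
$Z = 152$
$\frac{w{\left(-92 \right)} \frac{1}{-1600}}{\left(-2514 - 1235\right) + Z} = \frac{0 \frac{1}{-1600}}{\left(-2514 - 1235\right) + 152} = \frac{0 \left(- \frac{1}{1600}\right)}{\left(-2514 - 1235\right) + 152} = \frac{0}{-3749 + 152} = \frac{0}{-3597} = 0 \left(- \frac{1}{3597}\right) = 0$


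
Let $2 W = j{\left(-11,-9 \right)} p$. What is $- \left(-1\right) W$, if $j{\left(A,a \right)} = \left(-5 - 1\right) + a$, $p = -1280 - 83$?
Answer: $\frac{20445}{2} \approx 10223.0$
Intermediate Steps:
$p = -1363$ ($p = -1280 - 83 = -1363$)
$j{\left(A,a \right)} = -6 + a$
$W = \frac{20445}{2}$ ($W = \frac{\left(-6 - 9\right) \left(-1363\right)}{2} = \frac{\left(-15\right) \left(-1363\right)}{2} = \frac{1}{2} \cdot 20445 = \frac{20445}{2} \approx 10223.0$)
$- \left(-1\right) W = - \frac{\left(-1\right) 20445}{2} = \left(-1\right) \left(- \frac{20445}{2}\right) = \frac{20445}{2}$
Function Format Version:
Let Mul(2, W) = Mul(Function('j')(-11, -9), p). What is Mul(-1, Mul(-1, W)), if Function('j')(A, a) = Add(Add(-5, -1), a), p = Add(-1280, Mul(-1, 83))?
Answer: Rational(20445, 2) ≈ 10223.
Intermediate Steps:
p = -1363 (p = Add(-1280, -83) = -1363)
Function('j')(A, a) = Add(-6, a)
W = Rational(20445, 2) (W = Mul(Rational(1, 2), Mul(Add(-6, -9), -1363)) = Mul(Rational(1, 2), Mul(-15, -1363)) = Mul(Rational(1, 2), 20445) = Rational(20445, 2) ≈ 10223.)
Mul(-1, Mul(-1, W)) = Mul(-1, Mul(-1, Rational(20445, 2))) = Mul(-1, Rational(-20445, 2)) = Rational(20445, 2)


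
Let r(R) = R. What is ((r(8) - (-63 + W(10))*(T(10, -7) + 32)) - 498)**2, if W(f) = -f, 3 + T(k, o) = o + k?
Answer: 3407716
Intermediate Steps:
T(k, o) = -3 + k + o (T(k, o) = -3 + (o + k) = -3 + (k + o) = -3 + k + o)
((r(8) - (-63 + W(10))*(T(10, -7) + 32)) - 498)**2 = ((8 - (-63 - 1*10)*((-3 + 10 - 7) + 32)) - 498)**2 = ((8 - (-63 - 10)*(0 + 32)) - 498)**2 = ((8 - (-73)*32) - 498)**2 = ((8 - 1*(-2336)) - 498)**2 = ((8 + 2336) - 498)**2 = (2344 - 498)**2 = 1846**2 = 3407716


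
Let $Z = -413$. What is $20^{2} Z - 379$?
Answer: $-165579$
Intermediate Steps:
$20^{2} Z - 379 = 20^{2} \left(-413\right) - 379 = 400 \left(-413\right) - 379 = -165200 - 379 = -165579$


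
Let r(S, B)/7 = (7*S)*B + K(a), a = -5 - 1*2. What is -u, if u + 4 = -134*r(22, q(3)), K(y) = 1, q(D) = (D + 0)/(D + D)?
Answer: 73168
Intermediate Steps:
q(D) = ½ (q(D) = D/((2*D)) = D*(1/(2*D)) = ½)
a = -7 (a = -5 - 2 = -7)
r(S, B) = 7 + 49*B*S (r(S, B) = 7*((7*S)*B + 1) = 7*(7*B*S + 1) = 7*(1 + 7*B*S) = 7 + 49*B*S)
u = -73168 (u = -4 - 134*(7 + 49*(½)*22) = -4 - 134*(7 + 539) = -4 - 134*546 = -4 - 73164 = -73168)
-u = -1*(-73168) = 73168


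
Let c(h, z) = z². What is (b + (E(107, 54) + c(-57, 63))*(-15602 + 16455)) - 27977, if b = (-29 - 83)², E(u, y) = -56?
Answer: 3322356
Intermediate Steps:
b = 12544 (b = (-112)² = 12544)
(b + (E(107, 54) + c(-57, 63))*(-15602 + 16455)) - 27977 = (12544 + (-56 + 63²)*(-15602 + 16455)) - 27977 = (12544 + (-56 + 3969)*853) - 27977 = (12544 + 3913*853) - 27977 = (12544 + 3337789) - 27977 = 3350333 - 27977 = 3322356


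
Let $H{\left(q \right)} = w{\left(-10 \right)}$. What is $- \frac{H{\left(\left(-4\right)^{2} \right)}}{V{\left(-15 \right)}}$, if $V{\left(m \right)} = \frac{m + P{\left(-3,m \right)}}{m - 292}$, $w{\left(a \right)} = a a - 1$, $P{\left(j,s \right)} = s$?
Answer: $- \frac{10131}{10} \approx -1013.1$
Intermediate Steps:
$w{\left(a \right)} = -1 + a^{2}$ ($w{\left(a \right)} = a^{2} - 1 = -1 + a^{2}$)
$V{\left(m \right)} = \frac{2 m}{-292 + m}$ ($V{\left(m \right)} = \frac{m + m}{m - 292} = \frac{2 m}{-292 + m}$)
$H{\left(q \right)} = 99$ ($H{\left(q \right)} = -1 + \left(-10\right)^{2} = -1 + 100 = 99$)
$- \frac{H{\left(\left(-4\right)^{2} \right)}}{V{\left(-15 \right)}} = - \frac{99}{2 \left(-15\right) \frac{1}{-292 - 15}} = - \frac{99}{2 \left(-15\right) \frac{1}{-307}} = - \frac{99}{2 \left(-15\right) \left(- \frac{1}{307}\right)} = - \frac{99}{\frac{30}{307}} = - \frac{99 \cdot 307}{30} = \left(-1\right) \frac{10131}{10} = - \frac{10131}{10}$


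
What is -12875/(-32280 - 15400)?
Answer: 2575/9536 ≈ 0.27003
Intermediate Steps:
-12875/(-32280 - 15400) = -12875/(-47680) = -12875*(-1/47680) = 2575/9536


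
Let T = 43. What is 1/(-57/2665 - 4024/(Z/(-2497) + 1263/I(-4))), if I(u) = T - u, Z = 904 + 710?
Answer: -8202478245/1258728659261 ≈ -0.0065165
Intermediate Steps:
Z = 1614
I(u) = 43 - u
1/(-57/2665 - 4024/(Z/(-2497) + 1263/I(-4))) = 1/(-57/2665 - 4024/(1614/(-2497) + 1263/(43 - 1*(-4)))) = 1/(-57*1/2665 - 4024/(1614*(-1/2497) + 1263/(43 + 4))) = 1/(-57/2665 - 4024/(-1614/2497 + 1263/47)) = 1/(-57/2665 - 4024/3077853/117359) = 1/(-57/2665 - 4024*117359/3077853) = 1/(-57/2665 - 472252616/3077853) = 1/(-1258728659261/8202478245) = -8202478245/1258728659261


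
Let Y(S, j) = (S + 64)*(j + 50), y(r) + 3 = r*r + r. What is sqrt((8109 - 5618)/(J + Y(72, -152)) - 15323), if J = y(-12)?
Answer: 4*I*sqrt(20097847185)/4581 ≈ 123.79*I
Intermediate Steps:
y(r) = -3 + r + r**2 (y(r) = -3 + (r*r + r) = -3 + (r**2 + r) = -3 + (r + r**2) = -3 + r + r**2)
Y(S, j) = (50 + j)*(64 + S) (Y(S, j) = (64 + S)*(50 + j) = (50 + j)*(64 + S))
J = 129 (J = -3 - 12 + (-12)**2 = -3 - 12 + 144 = 129)
sqrt((8109 - 5618)/(J + Y(72, -152)) - 15323) = sqrt((8109 - 5618)/(129 + (3200 + 50*72 + 64*(-152) + 72*(-152))) - 15323) = sqrt(2491/(129 + (3200 + 3600 - 9728 - 10944)) - 15323) = sqrt(2491/(129 - 13872) - 15323) = sqrt(2491/(-13743) - 15323) = sqrt(2491*(-1/13743) - 15323) = sqrt(-2491/13743 - 15323) = sqrt(-210586480/13743) = 4*I*sqrt(20097847185)/4581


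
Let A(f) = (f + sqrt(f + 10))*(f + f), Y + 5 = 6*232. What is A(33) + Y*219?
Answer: 305931 + 66*sqrt(43) ≈ 3.0636e+5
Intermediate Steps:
Y = 1387 (Y = -5 + 6*232 = -5 + 1392 = 1387)
A(f) = 2*f*(f + sqrt(10 + f)) (A(f) = (f + sqrt(10 + f))*(2*f) = 2*f*(f + sqrt(10 + f)))
A(33) + Y*219 = 2*33*(33 + sqrt(10 + 33)) + 1387*219 = 2*33*(33 + sqrt(43)) + 303753 = (2178 + 66*sqrt(43)) + 303753 = 305931 + 66*sqrt(43)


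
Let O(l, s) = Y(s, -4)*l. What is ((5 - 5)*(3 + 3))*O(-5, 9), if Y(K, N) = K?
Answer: 0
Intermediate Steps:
O(l, s) = l*s (O(l, s) = s*l = l*s)
((5 - 5)*(3 + 3))*O(-5, 9) = ((5 - 5)*(3 + 3))*(-5*9) = (0*6)*(-45) = 0*(-45) = 0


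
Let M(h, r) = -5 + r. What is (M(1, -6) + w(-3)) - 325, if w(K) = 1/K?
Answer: -1009/3 ≈ -336.33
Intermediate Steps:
(M(1, -6) + w(-3)) - 325 = ((-5 - 6) + 1/(-3)) - 325 = (-11 - ⅓) - 325 = -34/3 - 325 = -1009/3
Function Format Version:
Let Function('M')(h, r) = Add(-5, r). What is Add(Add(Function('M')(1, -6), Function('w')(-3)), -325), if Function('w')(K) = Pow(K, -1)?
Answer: Rational(-1009, 3) ≈ -336.33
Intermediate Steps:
Add(Add(Function('M')(1, -6), Function('w')(-3)), -325) = Add(Add(Add(-5, -6), Pow(-3, -1)), -325) = Add(Add(-11, Rational(-1, 3)), -325) = Add(Rational(-34, 3), -325) = Rational(-1009, 3)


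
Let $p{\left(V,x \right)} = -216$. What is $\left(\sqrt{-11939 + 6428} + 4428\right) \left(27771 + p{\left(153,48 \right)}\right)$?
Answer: $122013540 + 27555 i \sqrt{5511} \approx 1.2201 \cdot 10^{8} + 2.0456 \cdot 10^{6} i$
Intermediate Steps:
$\left(\sqrt{-11939 + 6428} + 4428\right) \left(27771 + p{\left(153,48 \right)}\right) = \left(\sqrt{-11939 + 6428} + 4428\right) \left(27771 - 216\right) = \left(\sqrt{-5511} + 4428\right) 27555 = \left(i \sqrt{5511} + 4428\right) 27555 = \left(4428 + i \sqrt{5511}\right) 27555 = 122013540 + 27555 i \sqrt{5511}$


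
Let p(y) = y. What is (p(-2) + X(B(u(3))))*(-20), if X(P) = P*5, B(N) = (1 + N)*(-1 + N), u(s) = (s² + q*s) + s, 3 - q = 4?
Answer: -7960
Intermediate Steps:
q = -1 (q = 3 - 1*4 = 3 - 4 = -1)
u(s) = s² (u(s) = (s² - s) + s = s²)
X(P) = 5*P
(p(-2) + X(B(u(3))))*(-20) = (-2 + 5*(-1 + (3²)²))*(-20) = (-2 + 5*(-1 + 9²))*(-20) = (-2 + 5*(-1 + 81))*(-20) = (-2 + 5*80)*(-20) = (-2 + 400)*(-20) = 398*(-20) = -7960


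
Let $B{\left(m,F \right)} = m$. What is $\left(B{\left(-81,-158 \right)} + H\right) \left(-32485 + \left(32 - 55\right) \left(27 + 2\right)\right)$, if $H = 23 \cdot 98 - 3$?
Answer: $-71939840$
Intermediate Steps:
$H = 2251$ ($H = 2254 - 3 = 2251$)
$\left(B{\left(-81,-158 \right)} + H\right) \left(-32485 + \left(32 - 55\right) \left(27 + 2\right)\right) = \left(-81 + 2251\right) \left(-32485 + \left(32 - 55\right) \left(27 + 2\right)\right) = 2170 \left(-32485 + \left(32 - 55\right) 29\right) = 2170 \left(-32485 - 667\right) = 2170 \left(-33152\right) = -71939840$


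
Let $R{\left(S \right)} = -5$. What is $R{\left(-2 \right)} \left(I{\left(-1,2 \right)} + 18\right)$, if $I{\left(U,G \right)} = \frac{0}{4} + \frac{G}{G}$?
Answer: $-95$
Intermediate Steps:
$I{\left(U,G \right)} = 1$ ($I{\left(U,G \right)} = 0 \cdot \frac{1}{4} + 1 = 0 + 1 = 1$)
$R{\left(-2 \right)} \left(I{\left(-1,2 \right)} + 18\right) = - 5 \left(1 + 18\right) = \left(-5\right) 19 = -95$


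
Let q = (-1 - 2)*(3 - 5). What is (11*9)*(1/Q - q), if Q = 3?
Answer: -561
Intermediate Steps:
q = 6 (q = -3*(-2) = 6)
(11*9)*(1/Q - q) = (11*9)*(1/3 - 1*6) = 99*(1/3 - 6) = 99*(-17/3) = -561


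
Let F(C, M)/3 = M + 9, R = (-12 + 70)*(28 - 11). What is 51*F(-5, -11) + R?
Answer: 680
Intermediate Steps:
R = 986 (R = 58*17 = 986)
F(C, M) = 27 + 3*M (F(C, M) = 3*(M + 9) = 3*(9 + M) = 27 + 3*M)
51*F(-5, -11) + R = 51*(27 + 3*(-11)) + 986 = 51*(27 - 33) + 986 = 51*(-6) + 986 = -306 + 986 = 680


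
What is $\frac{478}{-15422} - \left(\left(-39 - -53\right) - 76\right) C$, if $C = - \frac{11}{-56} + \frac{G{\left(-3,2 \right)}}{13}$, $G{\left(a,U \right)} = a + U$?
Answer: $\frac{20709571}{2806804} \approx 7.3783$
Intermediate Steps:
$G{\left(a,U \right)} = U + a$
$C = \frac{87}{728}$ ($C = - \frac{11}{-56} + \frac{2 - 3}{13} = \left(-11\right) \left(- \frac{1}{56}\right) - \frac{1}{13} = \frac{11}{56} - \frac{1}{13} = \frac{87}{728} \approx 0.11951$)
$\frac{478}{-15422} - \left(\left(-39 - -53\right) - 76\right) C = \frac{478}{-15422} - \left(\left(-39 - -53\right) - 76\right) \frac{87}{728} = 478 \left(- \frac{1}{15422}\right) - \left(\left(-39 + 53\right) - 76\right) \frac{87}{728} = - \frac{239}{7711} - \left(14 - 76\right) \frac{87}{728} = - \frac{239}{7711} - \left(-62\right) \frac{87}{728} = - \frac{239}{7711} - - \frac{2697}{364} = - \frac{239}{7711} + \frac{2697}{364} = \frac{20709571}{2806804}$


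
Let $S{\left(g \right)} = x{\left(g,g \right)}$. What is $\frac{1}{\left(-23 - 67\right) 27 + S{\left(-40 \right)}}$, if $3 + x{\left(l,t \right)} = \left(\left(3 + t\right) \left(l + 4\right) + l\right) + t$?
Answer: $- \frac{1}{1181} \approx -0.00084674$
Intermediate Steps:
$x{\left(l,t \right)} = -3 + l + t + \left(3 + t\right) \left(4 + l\right)$ ($x{\left(l,t \right)} = -3 + \left(\left(\left(3 + t\right) \left(l + 4\right) + l\right) + t\right) = -3 + \left(\left(\left(3 + t\right) \left(4 + l\right) + l\right) + t\right) = -3 + \left(\left(l + \left(3 + t\right) \left(4 + l\right)\right) + t\right) = -3 + \left(l + t + \left(3 + t\right) \left(4 + l\right)\right) = -3 + l + t + \left(3 + t\right) \left(4 + l\right)$)
$S{\left(g \right)} = 9 + g^{2} + 9 g$ ($S{\left(g \right)} = 9 + 4 g + 5 g + g g = 9 + 4 g + 5 g + g^{2} = 9 + g^{2} + 9 g$)
$\frac{1}{\left(-23 - 67\right) 27 + S{\left(-40 \right)}} = \frac{1}{\left(-23 - 67\right) 27 + \left(9 + \left(-40\right)^{2} + 9 \left(-40\right)\right)} = \frac{1}{\left(-90\right) 27 + \left(9 + 1600 - 360\right)} = \frac{1}{-2430 + 1249} = \frac{1}{-1181} = - \frac{1}{1181}$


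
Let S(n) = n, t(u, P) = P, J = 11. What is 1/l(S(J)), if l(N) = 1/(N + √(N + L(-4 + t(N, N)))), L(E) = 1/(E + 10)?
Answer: 11 + 2*√799/17 ≈ 14.325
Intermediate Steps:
L(E) = 1/(10 + E)
l(N) = 1/(N + √(N + 1/(6 + N))) (l(N) = 1/(N + √(N + 1/(10 + (-4 + N)))) = 1/(N + √(N + 1/(6 + N))))
1/l(S(J)) = 1/(1/(11 + √((1 + 11*(6 + 11))/(6 + 11)))) = 1/(1/(11 + √((1 + 11*17)/17))) = 1/(1/(11 + √((1 + 187)/17))) = 1/(1/(11 + √((1/17)*188))) = 1/(1/(11 + √(188/17))) = 1/(1/(11 + 2*√799/17)) = 11 + 2*√799/17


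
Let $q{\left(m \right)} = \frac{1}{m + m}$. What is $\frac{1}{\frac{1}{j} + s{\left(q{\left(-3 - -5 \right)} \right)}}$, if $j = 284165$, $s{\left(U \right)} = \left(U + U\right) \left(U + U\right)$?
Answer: $\frac{1136660}{284169} \approx 3.9999$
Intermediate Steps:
$q{\left(m \right)} = \frac{1}{2 m}$
$s{\left(U \right)} = 4 U^{2}$ ($s{\left(U \right)} = 2 U 2 U = 4 U^{2}$)
$\frac{1}{\frac{1}{j} + s{\left(q{\left(-3 - -5 \right)} \right)}} = \frac{1}{\frac{1}{284165} + 4 \left(\frac{1}{2 \left(-3 - -5\right)}\right)^{2}} = \frac{1}{\frac{1}{284165} + 4 \left(\frac{1}{2 \left(-3 + 5\right)}\right)^{2}} = \frac{1}{\frac{1}{284165} + 4 \left(\frac{1}{2 \cdot 2}\right)^{2}} = \frac{1}{\frac{1}{284165} + 4 \left(\frac{1}{2} \cdot \frac{1}{2}\right)^{2}} = \frac{1}{\frac{1}{284165} + \frac{4}{16}} = \frac{1}{\frac{1}{284165} + 4 \cdot \frac{1}{16}} = \frac{1}{\frac{1}{284165} + \frac{1}{4}} = \frac{1}{\frac{284169}{1136660}} = \frac{1136660}{284169}$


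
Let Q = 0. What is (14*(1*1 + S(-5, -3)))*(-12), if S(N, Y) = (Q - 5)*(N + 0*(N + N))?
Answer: -4368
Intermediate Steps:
S(N, Y) = -5*N (S(N, Y) = (0 - 5)*(N + 0*(N + N)) = -5*(N + 0*(2*N)) = -5*(N + 0) = -5*N)
(14*(1*1 + S(-5, -3)))*(-12) = (14*(1*1 - 5*(-5)))*(-12) = (14*(1 + 25))*(-12) = (14*26)*(-12) = 364*(-12) = -4368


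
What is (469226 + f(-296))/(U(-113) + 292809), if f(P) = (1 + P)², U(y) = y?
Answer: 556251/292696 ≈ 1.9004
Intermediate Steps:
(469226 + f(-296))/(U(-113) + 292809) = (469226 + (1 - 296)²)/(-113 + 292809) = (469226 + (-295)²)/292696 = (469226 + 87025)*(1/292696) = 556251*(1/292696) = 556251/292696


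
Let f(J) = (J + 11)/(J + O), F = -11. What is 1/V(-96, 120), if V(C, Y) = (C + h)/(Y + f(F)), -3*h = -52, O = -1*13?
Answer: -90/59 ≈ -1.5254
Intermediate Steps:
O = -13
h = 52/3 (h = -⅓*(-52) = 52/3 ≈ 17.333)
f(J) = (11 + J)/(-13 + J) (f(J) = (J + 11)/(J - 13) = (11 + J)/(-13 + J))
V(C, Y) = (52/3 + C)/Y (V(C, Y) = (C + 52/3)/(Y + (11 - 11)/(-13 - 11)) = (52/3 + C)/(Y + 0/(-24)) = (52/3 + C)/(Y - 1/24*0) = (52/3 + C)/(Y + 0) = (52/3 + C)/Y)
1/V(-96, 120) = 1/((52/3 - 96)/120) = 1/((1/120)*(-236/3)) = 1/(-59/90) = -90/59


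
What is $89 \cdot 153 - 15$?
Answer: $13602$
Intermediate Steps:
$89 \cdot 153 - 15 = 13617 - 15 = 13602$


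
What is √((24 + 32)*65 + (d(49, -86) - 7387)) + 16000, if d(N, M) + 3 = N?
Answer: 16000 + I*√3701 ≈ 16000.0 + 60.836*I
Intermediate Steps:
d(N, M) = -3 + N
√((24 + 32)*65 + (d(49, -86) - 7387)) + 16000 = √((24 + 32)*65 + ((-3 + 49) - 7387)) + 16000 = √(56*65 + (46 - 7387)) + 16000 = √(3640 - 7341) + 16000 = √(-3701) + 16000 = I*√3701 + 16000 = 16000 + I*√3701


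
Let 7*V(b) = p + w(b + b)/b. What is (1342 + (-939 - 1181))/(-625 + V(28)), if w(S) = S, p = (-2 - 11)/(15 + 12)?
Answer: 73521/59042 ≈ 1.2452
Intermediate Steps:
p = -13/27 ≈ -0.48148
V(b) = 41/189 (V(b) = (-13/27 + (b + b)/b)/7 = (-13/27 + (2*b)/b)/7 = (-13/27 + 2)/7 = (⅐)*(41/27) = 41/189)
(1342 + (-939 - 1181))/(-625 + V(28)) = (1342 + (-939 - 1181))/(-625 + 41/189) = (1342 - 2120)/(-118084/189) = -778*(-189/118084) = 73521/59042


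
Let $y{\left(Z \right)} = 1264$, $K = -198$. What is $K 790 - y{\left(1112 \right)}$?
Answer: $-157684$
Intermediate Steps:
$K 790 - y{\left(1112 \right)} = \left(-198\right) 790 - 1264 = -156420 - 1264 = -157684$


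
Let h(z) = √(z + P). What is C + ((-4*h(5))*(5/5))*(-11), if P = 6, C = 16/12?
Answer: 4/3 + 44*√11 ≈ 147.26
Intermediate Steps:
C = 4/3 (C = 16*(1/12) = 4/3 ≈ 1.3333)
h(z) = √(6 + z) (h(z) = √(z + 6) = √(6 + z))
C + ((-4*h(5))*(5/5))*(-11) = 4/3 + ((-4*√(6 + 5))*(5/5))*(-11) = 4/3 + ((-4*√11)*(5*(⅕)))*(-11) = 4/3 + (-4*√11*1)*(-11) = 4/3 - 4*√11*(-11) = 4/3 + 44*√11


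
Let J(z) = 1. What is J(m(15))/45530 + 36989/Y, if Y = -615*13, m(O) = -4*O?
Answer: -67364047/14560494 ≈ -4.6265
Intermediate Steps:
Y = -7995
J(m(15))/45530 + 36989/Y = 1/45530 + 36989/(-7995) = 1*(1/45530) + 36989*(-1/7995) = 1/45530 - 36989/7995 = -67364047/14560494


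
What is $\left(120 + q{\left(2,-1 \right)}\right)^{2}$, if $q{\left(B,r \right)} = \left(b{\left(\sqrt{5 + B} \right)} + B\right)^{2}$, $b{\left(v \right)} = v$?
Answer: $17273 + 1048 \sqrt{7} \approx 20046.0$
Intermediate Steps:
$q{\left(B,r \right)} = \left(B + \sqrt{5 + B}\right)^{2}$ ($q{\left(B,r \right)} = \left(\sqrt{5 + B} + B\right)^{2} = \left(B + \sqrt{5 + B}\right)^{2}$)
$\left(120 + q{\left(2,-1 \right)}\right)^{2} = \left(120 + \left(2 + \sqrt{5 + 2}\right)^{2}\right)^{2} = \left(120 + \left(2 + \sqrt{7}\right)^{2}\right)^{2}$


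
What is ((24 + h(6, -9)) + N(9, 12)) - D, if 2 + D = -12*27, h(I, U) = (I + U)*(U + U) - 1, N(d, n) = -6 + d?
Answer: 406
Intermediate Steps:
h(I, U) = -1 + 2*U*(I + U) (h(I, U) = (I + U)*(2*U) - 1 = 2*U*(I + U) - 1 = -1 + 2*U*(I + U))
D = -326 (D = -2 - 12*27 = -2 - 324 = -326)
((24 + h(6, -9)) + N(9, 12)) - D = ((24 + (-1 + 2*(-9)² + 2*6*(-9))) + (-6 + 9)) - 1*(-326) = ((24 + (-1 + 2*81 - 108)) + 3) + 326 = ((24 + (-1 + 162 - 108)) + 3) + 326 = ((24 + 53) + 3) + 326 = (77 + 3) + 326 = 80 + 326 = 406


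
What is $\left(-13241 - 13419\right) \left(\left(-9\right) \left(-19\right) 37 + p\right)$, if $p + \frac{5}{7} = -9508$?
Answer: $\frac{593771520}{7} \approx 8.4824 \cdot 10^{7}$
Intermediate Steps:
$p = - \frac{66561}{7}$ ($p = - \frac{5}{7} - 9508 = - \frac{66561}{7} \approx -9508.7$)
$\left(-13241 - 13419\right) \left(\left(-9\right) \left(-19\right) 37 + p\right) = \left(-13241 - 13419\right) \left(\left(-9\right) \left(-19\right) 37 - \frac{66561}{7}\right) = - 26660 \left(171 \cdot 37 - \frac{66561}{7}\right) = - 26660 \left(6327 - \frac{66561}{7}\right) = \left(-26660\right) \left(- \frac{22272}{7}\right) = \frac{593771520}{7}$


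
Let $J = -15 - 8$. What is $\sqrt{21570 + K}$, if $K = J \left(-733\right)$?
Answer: $\sqrt{38429} \approx 196.03$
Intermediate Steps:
$J = -23$ ($J = -15 - 8 = -23$)
$K = 16859$ ($K = \left(-23\right) \left(-733\right) = 16859$)
$\sqrt{21570 + K} = \sqrt{21570 + 16859} = \sqrt{38429}$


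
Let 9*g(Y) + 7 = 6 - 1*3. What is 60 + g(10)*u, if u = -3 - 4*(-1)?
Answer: 536/9 ≈ 59.556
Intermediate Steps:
u = 1 (u = -3 + 4 = 1)
g(Y) = -4/9 (g(Y) = -7/9 + (6 - 1*3)/9 = -7/9 + (6 - 3)/9 = -7/9 + (⅑)*3 = -7/9 + ⅓ = -4/9)
60 + g(10)*u = 60 - 4/9*1 = 60 - 4/9 = 536/9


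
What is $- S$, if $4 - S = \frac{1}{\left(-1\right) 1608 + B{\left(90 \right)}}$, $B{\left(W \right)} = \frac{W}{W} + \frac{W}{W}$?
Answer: $- \frac{6425}{1606} \approx -4.0006$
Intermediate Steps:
$B{\left(W \right)} = 2$ ($B{\left(W \right)} = 1 + 1 = 2$)
$S = \frac{6425}{1606}$ ($S = 4 - \frac{1}{\left(-1\right) 1608 + 2} = 4 - \frac{1}{-1608 + 2} = 4 - \frac{1}{-1606} = 4 - - \frac{1}{1606} = 4 + \frac{1}{1606} = \frac{6425}{1606} \approx 4.0006$)
$- S = \left(-1\right) \frac{6425}{1606} = - \frac{6425}{1606}$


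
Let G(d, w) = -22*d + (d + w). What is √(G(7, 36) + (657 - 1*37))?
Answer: √509 ≈ 22.561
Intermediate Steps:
G(d, w) = w - 21*d
√(G(7, 36) + (657 - 1*37)) = √((36 - 21*7) + (657 - 1*37)) = √((36 - 147) + (657 - 37)) = √(-111 + 620) = √509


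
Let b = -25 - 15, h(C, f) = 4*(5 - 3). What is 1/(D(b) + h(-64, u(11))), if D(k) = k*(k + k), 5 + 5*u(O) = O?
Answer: 1/3208 ≈ 0.00031172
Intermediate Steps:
u(O) = -1 + O/5
h(C, f) = 8 (h(C, f) = 4*2 = 8)
b = -40
D(k) = 2*k² (D(k) = k*(2*k) = 2*k²)
1/(D(b) + h(-64, u(11))) = 1/(2*(-40)² + 8) = 1/(2*1600 + 8) = 1/(3200 + 8) = 1/3208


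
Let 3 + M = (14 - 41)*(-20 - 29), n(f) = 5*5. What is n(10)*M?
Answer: 33000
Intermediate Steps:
n(f) = 25
M = 1320 (M = -3 + (14 - 41)*(-20 - 29) = -3 - 27*(-49) = -3 + 1323 = 1320)
n(10)*M = 25*1320 = 33000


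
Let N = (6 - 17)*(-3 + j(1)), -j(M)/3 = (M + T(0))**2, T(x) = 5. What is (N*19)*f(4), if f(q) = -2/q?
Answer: -23199/2 ≈ -11600.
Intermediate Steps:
j(M) = -3*(5 + M)**2 (j(M) = -3*(M + 5)**2 = -3*(5 + M)**2)
N = 1221 (N = (6 - 17)*(-3 - 3*(5 + 1)**2) = -11*(-3 - 3*6**2) = -11*(-3 - 3*36) = -11*(-3 - 108) = -11*(-111) = 1221)
(N*19)*f(4) = (1221*19)*(-2/4) = 23199*(-2*1/4) = 23199*(-1/2) = -23199/2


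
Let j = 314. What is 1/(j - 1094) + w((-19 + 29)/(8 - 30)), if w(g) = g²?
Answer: 19379/94380 ≈ 0.20533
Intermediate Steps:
1/(j - 1094) + w((-19 + 29)/(8 - 30)) = 1/(314 - 1094) + ((-19 + 29)/(8 - 30))² = 1/(-780) + (10/(-22))² = -1/780 + (10*(-1/22))² = -1/780 + (-5/11)² = -1/780 + 25/121 = 19379/94380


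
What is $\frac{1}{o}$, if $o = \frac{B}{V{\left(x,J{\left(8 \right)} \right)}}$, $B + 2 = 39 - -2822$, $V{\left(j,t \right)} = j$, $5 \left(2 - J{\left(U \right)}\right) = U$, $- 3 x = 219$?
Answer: $- \frac{73}{2859} \approx -0.025533$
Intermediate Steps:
$x = -73$ ($x = \left(- \frac{1}{3}\right) 219 = -73$)
$J{\left(U \right)} = 2 - \frac{U}{5}$
$B = 2859$ ($B = -2 + \left(39 - -2822\right) = -2 + \left(39 + 2822\right) = -2 + 2861 = 2859$)
$o = - \frac{2859}{73}$ ($o = \frac{2859}{-73} = 2859 \left(- \frac{1}{73}\right) = - \frac{2859}{73} \approx -39.164$)
$\frac{1}{o} = \frac{1}{- \frac{2859}{73}} = - \frac{73}{2859}$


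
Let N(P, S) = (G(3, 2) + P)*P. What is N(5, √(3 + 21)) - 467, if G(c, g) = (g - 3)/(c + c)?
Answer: -2657/6 ≈ -442.83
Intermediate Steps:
G(c, g) = (-3 + g)/(2*c) (G(c, g) = (-3 + g)/((2*c)) = (-3 + g)*(1/(2*c)) = (-3 + g)/(2*c))
N(P, S) = P*(-⅙ + P) (N(P, S) = ((½)*(-3 + 2)/3 + P)*P = ((½)*(⅓)*(-1) + P)*P = (-⅙ + P)*P = P*(-⅙ + P))
N(5, √(3 + 21)) - 467 = 5*(-⅙ + 5) - 467 = 5*(29/6) - 467 = 145/6 - 467 = -2657/6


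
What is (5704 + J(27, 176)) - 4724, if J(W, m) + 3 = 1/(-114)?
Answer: 111377/114 ≈ 976.99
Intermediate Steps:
J(W, m) = -343/114 (J(W, m) = -3 + 1/(-114) = -3 - 1/114 = -343/114)
(5704 + J(27, 176)) - 4724 = (5704 - 343/114) - 4724 = 649913/114 - 4724 = 111377/114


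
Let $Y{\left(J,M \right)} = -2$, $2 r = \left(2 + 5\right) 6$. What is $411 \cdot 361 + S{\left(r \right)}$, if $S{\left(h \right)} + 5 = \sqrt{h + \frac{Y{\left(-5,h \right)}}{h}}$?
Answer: $148366 + \frac{\sqrt{9219}}{21} \approx 1.4837 \cdot 10^{5}$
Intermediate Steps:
$r = 21$ ($r = \frac{\left(2 + 5\right) 6}{2} = \frac{7 \cdot 6}{2} = \frac{1}{2} \cdot 42 = 21$)
$S{\left(h \right)} = -5 + \sqrt{h - \frac{2}{h}}$
$411 \cdot 361 + S{\left(r \right)} = 411 \cdot 361 - \left(5 - \sqrt{21 - \frac{2}{21}}\right) = 148371 - \left(5 - \sqrt{21 - \frac{2}{21}}\right) = 148371 - \left(5 - \sqrt{\frac{439}{21}}\right) = 148371 - \left(5 - \frac{\sqrt{9219}}{21}\right) = 148366 + \frac{\sqrt{9219}}{21}$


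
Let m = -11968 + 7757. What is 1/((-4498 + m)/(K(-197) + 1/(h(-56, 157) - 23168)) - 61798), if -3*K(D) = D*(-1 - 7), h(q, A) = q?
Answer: -36601027/2261263493098 ≈ -1.6186e-5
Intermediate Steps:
m = -4211
K(D) = 8*D/3 (K(D) = -D*(-1 - 7)/3 = -D*(-8)/3 = -(-8)*D/3 = 8*D/3)
1/((-4498 + m)/(K(-197) + 1/(h(-56, 157) - 23168)) - 61798) = 1/((-4498 - 4211)/((8/3)*(-197) + 1/(-56 - 23168)) - 61798) = 1/(-8709/(-1576/3 + 1/(-23224)) - 61798) = 1/(-8709/(-1576/3 - 1/23224) - 61798) = 1/(-8709/(-36601027/69672) - 61798) = 1/(-8709*(-69672/36601027) - 61798) = 1/(606773448/36601027 - 61798) = 1/(-2261263493098/36601027) = -36601027/2261263493098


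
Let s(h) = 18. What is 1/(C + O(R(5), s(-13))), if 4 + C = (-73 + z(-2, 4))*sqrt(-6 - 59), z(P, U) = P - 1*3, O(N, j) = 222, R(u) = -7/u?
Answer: 109/221492 + 39*I*sqrt(65)/221492 ≈ 0.00049212 + 0.0014196*I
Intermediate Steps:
z(P, U) = -3 + P (z(P, U) = P - 3 = -3 + P)
C = -4 - 78*I*sqrt(65) (C = -4 + (-73 + (-3 - 2))*sqrt(-6 - 59) = -4 + (-73 - 5)*sqrt(-65) = -4 - 78*I*sqrt(65) ≈ -4.0 - 628.86*I)
1/(C + O(R(5), s(-13))) = 1/((-4 - 78*I*sqrt(65)) + 222) = 1/(218 - 78*I*sqrt(65))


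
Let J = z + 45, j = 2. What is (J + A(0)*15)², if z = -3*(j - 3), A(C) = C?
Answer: 2304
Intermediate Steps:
z = 3 (z = -3*(2 - 3) = -3*(-1) = 3)
J = 48 (J = 3 + 45 = 48)
(J + A(0)*15)² = (48 + 0*15)² = (48 + 0)² = 48² = 2304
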